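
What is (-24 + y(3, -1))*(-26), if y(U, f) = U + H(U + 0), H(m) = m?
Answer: 468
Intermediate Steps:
y(U, f) = 2*U (y(U, f) = U + (U + 0) = U + U = 2*U)
(-24 + y(3, -1))*(-26) = (-24 + 2*3)*(-26) = (-24 + 6)*(-26) = -18*(-26) = 468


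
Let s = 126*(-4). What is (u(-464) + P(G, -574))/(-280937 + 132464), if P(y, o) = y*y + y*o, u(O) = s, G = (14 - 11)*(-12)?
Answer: -2384/16497 ≈ -0.14451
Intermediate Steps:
s = -504
G = -36 (G = 3*(-12) = -36)
u(O) = -504
P(y, o) = y² + o*y
(u(-464) + P(G, -574))/(-280937 + 132464) = (-504 - 36*(-574 - 36))/(-280937 + 132464) = (-504 - 36*(-610))/(-148473) = (-504 + 21960)*(-1/148473) = 21456*(-1/148473) = -2384/16497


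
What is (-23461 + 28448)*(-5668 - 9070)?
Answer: -73498406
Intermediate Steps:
(-23461 + 28448)*(-5668 - 9070) = 4987*(-14738) = -73498406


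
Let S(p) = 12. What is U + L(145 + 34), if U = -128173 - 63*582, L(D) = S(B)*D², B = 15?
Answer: 219653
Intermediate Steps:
L(D) = 12*D²
U = -164839 (U = -128173 - 1*36666 = -128173 - 36666 = -164839)
U + L(145 + 34) = -164839 + 12*(145 + 34)² = -164839 + 12*179² = -164839 + 12*32041 = -164839 + 384492 = 219653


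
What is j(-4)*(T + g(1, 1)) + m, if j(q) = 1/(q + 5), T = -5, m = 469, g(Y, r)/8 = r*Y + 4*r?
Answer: 504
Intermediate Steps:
g(Y, r) = 32*r + 8*Y*r (g(Y, r) = 8*(r*Y + 4*r) = 8*(Y*r + 4*r) = 8*(4*r + Y*r) = 32*r + 8*Y*r)
j(q) = 1/(5 + q)
j(-4)*(T + g(1, 1)) + m = (-5 + 8*1*(4 + 1))/(5 - 4) + 469 = (-5 + 8*1*5)/1 + 469 = 1*(-5 + 40) + 469 = 1*35 + 469 = 35 + 469 = 504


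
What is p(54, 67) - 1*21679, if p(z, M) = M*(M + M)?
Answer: -12701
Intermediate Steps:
p(z, M) = 2*M² (p(z, M) = M*(2*M) = 2*M²)
p(54, 67) - 1*21679 = 2*67² - 1*21679 = 2*4489 - 21679 = 8978 - 21679 = -12701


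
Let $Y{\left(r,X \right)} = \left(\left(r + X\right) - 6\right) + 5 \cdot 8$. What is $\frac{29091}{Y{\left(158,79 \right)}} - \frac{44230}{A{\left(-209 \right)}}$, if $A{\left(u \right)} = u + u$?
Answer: $\frac{12073184}{56639} \approx 213.16$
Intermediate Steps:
$Y{\left(r,X \right)} = 34 + X + r$ ($Y{\left(r,X \right)} = \left(\left(X + r\right) - 6\right) + 40 = \left(-6 + X + r\right) + 40 = 34 + X + r$)
$A{\left(u \right)} = 2 u$
$\frac{29091}{Y{\left(158,79 \right)}} - \frac{44230}{A{\left(-209 \right)}} = \frac{29091}{34 + 79 + 158} - \frac{44230}{2 \left(-209\right)} = \frac{29091}{271} - \frac{44230}{-418} = 29091 \cdot \frac{1}{271} - - \frac{22115}{209} = \frac{29091}{271} + \frac{22115}{209} = \frac{12073184}{56639}$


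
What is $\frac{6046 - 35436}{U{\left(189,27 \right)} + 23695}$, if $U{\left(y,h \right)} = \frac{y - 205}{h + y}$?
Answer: $- \frac{793530}{639763} \approx -1.2404$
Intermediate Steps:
$U{\left(y,h \right)} = \frac{-205 + y}{h + y}$
$\frac{6046 - 35436}{U{\left(189,27 \right)} + 23695} = \frac{6046 - 35436}{\frac{-205 + 189}{27 + 189} + 23695} = - \frac{29390}{\frac{1}{216} \left(-16\right) + 23695} = - \frac{29390}{- \frac{2}{27} + 23695} = - \frac{29390}{\frac{639763}{27}} = \left(-29390\right) \frac{27}{639763} = - \frac{793530}{639763}$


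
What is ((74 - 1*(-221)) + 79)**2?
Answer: 139876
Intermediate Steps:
((74 - 1*(-221)) + 79)**2 = ((74 + 221) + 79)**2 = (295 + 79)**2 = 374**2 = 139876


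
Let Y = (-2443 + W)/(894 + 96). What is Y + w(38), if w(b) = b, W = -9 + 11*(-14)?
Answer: 17507/495 ≈ 35.368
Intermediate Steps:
W = -163 (W = -9 - 154 = -163)
Y = -1303/495 (Y = (-2443 - 163)/(894 + 96) = -2606/990 = -2606*1/990 = -1303/495 ≈ -2.6323)
Y + w(38) = -1303/495 + 38 = 17507/495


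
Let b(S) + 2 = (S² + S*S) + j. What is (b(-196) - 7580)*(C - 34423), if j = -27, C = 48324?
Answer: 962268923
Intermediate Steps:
b(S) = -29 + 2*S² (b(S) = -2 + ((S² + S*S) - 27) = -2 + ((S² + S²) - 27) = -2 + (2*S² - 27) = -2 + (-27 + 2*S²) = -29 + 2*S²)
(b(-196) - 7580)*(C - 34423) = ((-29 + 2*(-196)²) - 7580)*(48324 - 34423) = ((-29 + 2*38416) - 7580)*13901 = ((-29 + 76832) - 7580)*13901 = (76803 - 7580)*13901 = 69223*13901 = 962268923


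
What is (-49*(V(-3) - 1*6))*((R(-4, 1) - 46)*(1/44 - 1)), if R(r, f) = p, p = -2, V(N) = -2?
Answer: 202272/11 ≈ 18388.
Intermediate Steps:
R(r, f) = -2
(-49*(V(-3) - 1*6))*((R(-4, 1) - 46)*(1/44 - 1)) = (-49*(-2 - 1*6))*((-2 - 46)*(1/44 - 1)) = (-49*(-2 - 6))*(-48*(1/44 - 1)) = (-49*(-8))*(-48*(-43/44)) = 392*(516/11) = 202272/11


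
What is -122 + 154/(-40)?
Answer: -2517/20 ≈ -125.85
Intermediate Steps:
-122 + 154/(-40) = -122 + 154*(-1/40) = -122 - 77/20 = -2517/20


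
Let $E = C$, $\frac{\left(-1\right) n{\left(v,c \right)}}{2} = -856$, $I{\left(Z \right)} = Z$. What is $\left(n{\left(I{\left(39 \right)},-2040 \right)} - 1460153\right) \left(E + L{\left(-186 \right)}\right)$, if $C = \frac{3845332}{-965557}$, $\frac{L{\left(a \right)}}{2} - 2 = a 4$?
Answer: $\frac{2095388738136720}{965557} \approx 2.1701 \cdot 10^{9}$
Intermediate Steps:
$L{\left(a \right)} = 4 + 8 a$ ($L{\left(a \right)} = 4 + 2 a 4 = 4 + 2 \cdot 4 a = 4 + 8 a$)
$n{\left(v,c \right)} = 1712$ ($n{\left(v,c \right)} = \left(-2\right) \left(-856\right) = 1712$)
$C = - \frac{3845332}{965557}$ ($C = 3845332 \left(- \frac{1}{965557}\right) = - \frac{3845332}{965557} \approx -3.9825$)
$E = - \frac{3845332}{965557} \approx -3.9825$
$\left(n{\left(I{\left(39 \right)},-2040 \right)} - 1460153\right) \left(E + L{\left(-186 \right)}\right) = \left(1712 - 1460153\right) \left(- \frac{3845332}{965557} + \left(4 + 8 \left(-186\right)\right)\right) = - 1458441 \left(- \frac{3845332}{965557} + \left(4 - 1488\right)\right) = - 1458441 \left(- \frac{3845332}{965557} - 1484\right) = \left(-1458441\right) \left(- \frac{1436731920}{965557}\right) = \frac{2095388738136720}{965557}$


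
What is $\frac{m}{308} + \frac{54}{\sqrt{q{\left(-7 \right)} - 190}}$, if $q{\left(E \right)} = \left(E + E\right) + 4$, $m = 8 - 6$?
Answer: $\frac{1}{154} - \frac{27 i \sqrt{2}}{10} \approx 0.0064935 - 3.8184 i$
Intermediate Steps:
$m = 2$ ($m = 8 - 6 = 2$)
$q{\left(E \right)} = 4 + 2 E$ ($q{\left(E \right)} = 2 E + 4 = 4 + 2 E$)
$\frac{m}{308} + \frac{54}{\sqrt{q{\left(-7 \right)} - 190}} = \frac{2}{308} + \frac{54}{\sqrt{\left(4 + 2 \left(-7\right)\right) - 190}} = 2 \cdot \frac{1}{308} + \frac{54}{\sqrt{\left(4 - 14\right) - 190}} = \frac{1}{154} + \frac{54}{\sqrt{-10 - 190}} = \frac{1}{154} + \frac{54}{\sqrt{-200}} = \frac{1}{154} + \frac{54}{10 i \sqrt{2}} = \frac{1}{154} + 54 \left(- \frac{i \sqrt{2}}{20}\right) = \frac{1}{154} - \frac{27 i \sqrt{2}}{10}$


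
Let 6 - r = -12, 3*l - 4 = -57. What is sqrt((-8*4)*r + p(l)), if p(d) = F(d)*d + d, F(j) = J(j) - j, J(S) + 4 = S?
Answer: I*sqrt(523) ≈ 22.869*I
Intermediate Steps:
l = -53/3 (l = 4/3 + (1/3)*(-57) = 4/3 - 19 = -53/3 ≈ -17.667)
r = 18 (r = 6 - 1*(-12) = 6 + 12 = 18)
J(S) = -4 + S
F(j) = -4 (F(j) = (-4 + j) - j = -4)
p(d) = -3*d (p(d) = -4*d + d = -3*d)
sqrt((-8*4)*r + p(l)) = sqrt(-8*4*18 - 3*(-53/3)) = sqrt(-32*18 + 53) = sqrt(-576 + 53) = sqrt(-523) = I*sqrt(523)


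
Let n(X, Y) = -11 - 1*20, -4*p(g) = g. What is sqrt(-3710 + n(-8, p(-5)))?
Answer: I*sqrt(3741) ≈ 61.164*I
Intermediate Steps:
p(g) = -g/4
n(X, Y) = -31 (n(X, Y) = -11 - 20 = -31)
sqrt(-3710 + n(-8, p(-5))) = sqrt(-3710 - 31) = sqrt(-3741) = I*sqrt(3741)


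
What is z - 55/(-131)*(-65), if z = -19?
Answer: -6064/131 ≈ -46.290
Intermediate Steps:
z - 55/(-131)*(-65) = -19 - 55/(-131)*(-65) = -19 - 55*(-1/131)*(-65) = -19 + (55/131)*(-65) = -19 - 3575/131 = -6064/131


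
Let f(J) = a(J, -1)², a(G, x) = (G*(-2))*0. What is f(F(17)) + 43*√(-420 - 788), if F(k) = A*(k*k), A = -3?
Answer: 86*I*√302 ≈ 1494.5*I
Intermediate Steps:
a(G, x) = 0 (a(G, x) = -2*G*0 = 0)
F(k) = -3*k² (F(k) = -3*k*k = -3*k²)
f(J) = 0 (f(J) = 0² = 0)
f(F(17)) + 43*√(-420 - 788) = 0 + 43*√(-420 - 788) = 0 + 43*√(-1208) = 0 + 43*(2*I*√302) = 0 + 86*I*√302 = 86*I*√302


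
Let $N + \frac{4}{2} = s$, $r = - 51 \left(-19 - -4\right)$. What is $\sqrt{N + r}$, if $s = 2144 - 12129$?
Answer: $i \sqrt{9222} \approx 96.031 i$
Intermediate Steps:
$s = -9985$ ($s = 2144 - 12129 = -9985$)
$r = 765$ ($r = - 51 \left(-19 + 4\right) = \left(-51\right) \left(-15\right) = 765$)
$N = -9987$ ($N = -2 - 9985 = -9987$)
$\sqrt{N + r} = \sqrt{-9987 + 765} = \sqrt{-9222} = i \sqrt{9222}$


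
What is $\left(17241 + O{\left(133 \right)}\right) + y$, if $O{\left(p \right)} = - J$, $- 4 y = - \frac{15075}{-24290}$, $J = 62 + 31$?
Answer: $\frac{333216921}{19432} \approx 17148.0$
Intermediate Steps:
$J = 93$
$y = - \frac{3015}{19432}$ ($y = - \frac{\left(-15075\right) \frac{1}{-24290}}{4} = - \frac{\left(-15075\right) \left(- \frac{1}{24290}\right)}{4} = \left(- \frac{1}{4}\right) \frac{3015}{4858} = - \frac{3015}{19432} \approx -0.15516$)
$O{\left(p \right)} = -93$ ($O{\left(p \right)} = \left(-1\right) 93 = -93$)
$\left(17241 + O{\left(133 \right)}\right) + y = \left(17241 - 93\right) - \frac{3015}{19432} = 17148 - \frac{3015}{19432} = \frac{333216921}{19432}$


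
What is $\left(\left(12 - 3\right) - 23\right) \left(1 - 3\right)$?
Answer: $28$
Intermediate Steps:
$\left(\left(12 - 3\right) - 23\right) \left(1 - 3\right) = \left(9 - 23\right) \left(1 - 3\right) = \left(-14\right) \left(-2\right) = 28$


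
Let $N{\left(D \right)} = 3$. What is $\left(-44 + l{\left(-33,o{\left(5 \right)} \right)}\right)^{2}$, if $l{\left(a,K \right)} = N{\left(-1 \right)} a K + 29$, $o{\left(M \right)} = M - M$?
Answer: $225$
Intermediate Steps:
$o{\left(M \right)} = 0$
$l{\left(a,K \right)} = 29 + 3 K a$ ($l{\left(a,K \right)} = 3 a K + 29 = 3 K a + 29 = 29 + 3 K a$)
$\left(-44 + l{\left(-33,o{\left(5 \right)} \right)}\right)^{2} = \left(-44 + \left(29 + 3 \cdot 0 \left(-33\right)\right)\right)^{2} = \left(-44 + \left(29 + 0\right)\right)^{2} = \left(-44 + 29\right)^{2} = \left(-15\right)^{2} = 225$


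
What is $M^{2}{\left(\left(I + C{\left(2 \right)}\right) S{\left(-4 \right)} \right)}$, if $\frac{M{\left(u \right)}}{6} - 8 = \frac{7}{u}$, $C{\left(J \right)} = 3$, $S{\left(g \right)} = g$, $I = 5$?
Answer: $\frac{558009}{256} \approx 2179.7$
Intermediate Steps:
$M{\left(u \right)} = 48 + \frac{42}{u}$ ($M{\left(u \right)} = 48 + 6 \frac{7}{u} = 48 + \frac{42}{u}$)
$M^{2}{\left(\left(I + C{\left(2 \right)}\right) S{\left(-4 \right)} \right)} = \left(48 + \frac{42}{\left(5 + 3\right) \left(-4\right)}\right)^{2} = \left(48 + \frac{42}{8 \left(-4\right)}\right)^{2} = \left(48 + \frac{42}{-32}\right)^{2} = \left(48 + 42 \left(- \frac{1}{32}\right)\right)^{2} = \left(48 - \frac{21}{16}\right)^{2} = \left(\frac{747}{16}\right)^{2} = \frac{558009}{256}$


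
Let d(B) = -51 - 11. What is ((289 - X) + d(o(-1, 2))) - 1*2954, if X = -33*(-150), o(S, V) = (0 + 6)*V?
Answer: -7677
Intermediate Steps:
o(S, V) = 6*V
X = 4950 (X = -3*(-1650) = 4950)
d(B) = -62
((289 - X) + d(o(-1, 2))) - 1*2954 = ((289 - 1*4950) - 62) - 1*2954 = ((289 - 4950) - 62) - 2954 = (-4661 - 62) - 2954 = -4723 - 2954 = -7677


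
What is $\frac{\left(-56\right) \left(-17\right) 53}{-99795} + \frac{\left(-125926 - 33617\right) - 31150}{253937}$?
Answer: $- \frac{31842853207}{25341642915} \approx -1.2565$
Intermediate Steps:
$\frac{\left(-56\right) \left(-17\right) 53}{-99795} + \frac{\left(-125926 - 33617\right) - 31150}{253937} = 952 \cdot 53 \left(- \frac{1}{99795}\right) + \left(-159543 - 31150\right) \frac{1}{253937} = 50456 \left(- \frac{1}{99795}\right) - \frac{190693}{253937} = - \frac{50456}{99795} - \frac{190693}{253937} = - \frac{31842853207}{25341642915}$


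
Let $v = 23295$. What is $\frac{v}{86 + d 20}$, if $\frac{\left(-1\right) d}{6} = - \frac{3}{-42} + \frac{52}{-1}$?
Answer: $\frac{163065}{44222} \approx 3.6874$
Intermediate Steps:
$d = \frac{2181}{7}$ ($d = - 6 \left(- \frac{3}{-42} + \frac{52}{-1}\right) = - 6 \left(\left(-3\right) \left(- \frac{1}{42}\right) + 52 \left(-1\right)\right) = - 6 \left(\frac{1}{14} - 52\right) = \left(-6\right) \left(- \frac{727}{14}\right) = \frac{2181}{7} \approx 311.57$)
$\frac{v}{86 + d 20} = \frac{23295}{86 + \frac{2181}{7} \cdot 20} = \frac{23295}{86 + \frac{43620}{7}} = \frac{23295}{\frac{44222}{7}} = 23295 \cdot \frac{7}{44222} = \frac{163065}{44222}$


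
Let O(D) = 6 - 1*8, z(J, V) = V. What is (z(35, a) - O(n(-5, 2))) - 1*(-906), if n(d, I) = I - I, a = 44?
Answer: 952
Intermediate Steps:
n(d, I) = 0
O(D) = -2 (O(D) = 6 - 8 = -2)
(z(35, a) - O(n(-5, 2))) - 1*(-906) = (44 - 1*(-2)) - 1*(-906) = (44 + 2) + 906 = 46 + 906 = 952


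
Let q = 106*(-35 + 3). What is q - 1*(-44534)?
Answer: 41142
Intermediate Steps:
q = -3392 (q = 106*(-32) = -3392)
q - 1*(-44534) = -3392 - 1*(-44534) = -3392 + 44534 = 41142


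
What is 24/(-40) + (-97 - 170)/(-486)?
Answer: -41/810 ≈ -0.050617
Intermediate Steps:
24/(-40) + (-97 - 170)/(-486) = 24*(-1/40) - 267*(-1/486) = -⅗ + 89/162 = -41/810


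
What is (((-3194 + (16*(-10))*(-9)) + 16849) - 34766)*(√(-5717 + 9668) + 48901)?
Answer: -961931571 - 59013*√439 ≈ -9.6317e+8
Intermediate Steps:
(((-3194 + (16*(-10))*(-9)) + 16849) - 34766)*(√(-5717 + 9668) + 48901) = (((-3194 - 160*(-9)) + 16849) - 34766)*(√3951 + 48901) = (((-3194 + 1440) + 16849) - 34766)*(3*√439 + 48901) = ((-1754 + 16849) - 34766)*(48901 + 3*√439) = (15095 - 34766)*(48901 + 3*√439) = -19671*(48901 + 3*√439) = -961931571 - 59013*√439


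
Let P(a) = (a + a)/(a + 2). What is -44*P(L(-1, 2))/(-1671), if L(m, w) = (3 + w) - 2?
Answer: 88/2785 ≈ 0.031598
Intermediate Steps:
L(m, w) = 1 + w
P(a) = 2*a/(2 + a) (P(a) = (2*a)/(2 + a) = 2*a/(2 + a))
-44*P(L(-1, 2))/(-1671) = -88*(1 + 2)/(2 + (1 + 2))/(-1671) = -88*3/(2 + 3)*(-1/1671) = -88*3/5*(-1/1671) = -44*6/5*(-1/1671) = -264/5*(-1/1671) = 88/2785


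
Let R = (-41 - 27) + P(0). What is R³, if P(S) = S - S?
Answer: -314432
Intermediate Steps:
P(S) = 0
R = -68 (R = (-41 - 27) + 0 = -68 + 0 = -68)
R³ = (-68)³ = -314432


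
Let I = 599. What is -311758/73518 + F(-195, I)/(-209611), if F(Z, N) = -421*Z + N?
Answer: -35713701815/7705090749 ≈ -4.6351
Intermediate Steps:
F(Z, N) = N - 421*Z
-311758/73518 + F(-195, I)/(-209611) = -311758/73518 + (599 - 421*(-195))/(-209611) = -311758*1/73518 + (599 + 82095)*(-1/209611) = -155879/36759 + 82694*(-1/209611) = -155879/36759 - 82694/209611 = -35713701815/7705090749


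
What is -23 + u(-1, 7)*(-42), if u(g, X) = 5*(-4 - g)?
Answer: 607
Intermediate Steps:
u(g, X) = -20 - 5*g
-23 + u(-1, 7)*(-42) = -23 + (-20 - 5*(-1))*(-42) = -23 + (-20 + 5)*(-42) = -23 - 15*(-42) = -23 + 630 = 607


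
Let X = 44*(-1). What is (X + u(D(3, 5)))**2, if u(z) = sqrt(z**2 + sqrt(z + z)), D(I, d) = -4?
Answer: (44 - sqrt(2)*sqrt(8 + I*sqrt(2)))**2 ≈ 1598.6 - 28.16*I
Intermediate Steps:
u(z) = sqrt(z**2 + sqrt(2)*sqrt(z)) (u(z) = sqrt(z**2 + sqrt(2*z)) = sqrt(z**2 + sqrt(2)*sqrt(z)))
X = -44
(X + u(D(3, 5)))**2 = (-44 + sqrt((-4)**2 + sqrt(2)*sqrt(-4)))**2 = (-44 + sqrt(16 + sqrt(2)*(2*I)))**2 = (-44 + sqrt(16 + 2*I*sqrt(2)))**2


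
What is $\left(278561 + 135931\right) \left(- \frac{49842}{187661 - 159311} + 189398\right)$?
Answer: $\frac{13738064742428}{175} \approx 7.8503 \cdot 10^{10}$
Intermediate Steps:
$\left(278561 + 135931\right) \left(- \frac{49842}{187661 - 159311} + 189398\right) = 414492 \left(- \frac{49842}{187661 - 159311} + 189398\right) = 414492 \left(- \frac{49842}{28350} + 189398\right) = 414492 \left(\left(-49842\right) \frac{1}{28350} + 189398\right) = 414492 \left(- \frac{923}{525} + 189398\right) = 414492 \cdot \frac{99433027}{525} = \frac{13738064742428}{175}$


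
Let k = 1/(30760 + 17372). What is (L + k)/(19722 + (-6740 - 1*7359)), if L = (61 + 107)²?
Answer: 1358477569/270646236 ≈ 5.0194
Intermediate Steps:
k = 1/48132 ≈ 2.0776e-5
L = 28224 (L = 168² = 28224)
(L + k)/(19722 + (-6740 - 1*7359)) = (28224 + 1/48132)/(19722 + (-6740 - 1*7359)) = 1358477569/(48132*(19722 + (-6740 - 7359))) = 1358477569/(48132*(19722 - 14099)) = (1358477569/48132)/5623 = (1358477569/48132)*(1/5623) = 1358477569/270646236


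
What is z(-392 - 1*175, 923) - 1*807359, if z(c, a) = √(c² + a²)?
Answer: -807359 + √1173418 ≈ -8.0628e+5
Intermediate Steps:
z(c, a) = √(a² + c²)
z(-392 - 1*175, 923) - 1*807359 = √(923² + (-392 - 1*175)²) - 1*807359 = √(851929 + (-392 - 175)²) - 807359 = √(851929 + (-567)²) - 807359 = √(851929 + 321489) - 807359 = √1173418 - 807359 = -807359 + √1173418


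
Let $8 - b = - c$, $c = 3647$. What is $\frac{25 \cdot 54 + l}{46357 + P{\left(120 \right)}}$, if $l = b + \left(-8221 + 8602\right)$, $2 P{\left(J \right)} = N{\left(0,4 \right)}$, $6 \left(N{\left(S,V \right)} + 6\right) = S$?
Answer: $\frac{2693}{23177} \approx 0.11619$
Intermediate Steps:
$N{\left(S,V \right)} = -6 + \frac{S}{6}$
$P{\left(J \right)} = -3$ ($P{\left(J \right)} = \frac{-6 + \frac{1}{6} \cdot 0}{2} = \frac{-6 + 0}{2} = \frac{1}{2} \left(-6\right) = -3$)
$b = 3655$ ($b = 8 - \left(-1\right) 3647 = 8 - -3647 = 8 + 3647 = 3655$)
$l = 4036$ ($l = 3655 + \left(-8221 + 8602\right) = 3655 + 381 = 4036$)
$\frac{25 \cdot 54 + l}{46357 + P{\left(120 \right)}} = \frac{25 \cdot 54 + 4036}{46357 - 3} = \frac{1350 + 4036}{46354} = 5386 \cdot \frac{1}{46354} = \frac{2693}{23177}$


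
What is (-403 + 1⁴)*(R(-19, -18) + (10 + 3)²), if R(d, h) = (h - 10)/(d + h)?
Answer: -2524962/37 ≈ -68242.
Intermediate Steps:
R(d, h) = (-10 + h)/(d + h)
(-403 + 1⁴)*(R(-19, -18) + (10 + 3)²) = (-403 + 1⁴)*((-10 - 18)/(-19 - 18) + (10 + 3)²) = (-403 + 1)*(-28/(-37) + 13²) = -402*(-1/37*(-28) + 169) = -402*(28/37 + 169) = -402*6281/37 = -2524962/37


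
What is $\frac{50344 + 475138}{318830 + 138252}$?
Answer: $\frac{262741}{228541} \approx 1.1496$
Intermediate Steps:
$\frac{50344 + 475138}{318830 + 138252} = \frac{525482}{457082} = 525482 \cdot \frac{1}{457082} = \frac{262741}{228541}$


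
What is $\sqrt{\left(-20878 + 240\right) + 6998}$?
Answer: $2 i \sqrt{3410} \approx 116.79 i$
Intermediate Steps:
$\sqrt{\left(-20878 + 240\right) + 6998} = \sqrt{-20638 + 6998} = \sqrt{-13640} = 2 i \sqrt{3410}$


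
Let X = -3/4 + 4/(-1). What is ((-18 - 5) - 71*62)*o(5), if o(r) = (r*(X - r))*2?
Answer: 862875/2 ≈ 4.3144e+5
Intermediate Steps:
X = -19/4 (X = -3*1/4 + 4*(-1) = -3/4 - 4 = -19/4 ≈ -4.7500)
o(r) = 2*r*(-19/4 - r) (o(r) = (r*(-19/4 - r))*2 = 2*r*(-19/4 - r))
((-18 - 5) - 71*62)*o(5) = ((-18 - 5) - 71*62)*(-1/2*5*(19 + 4*5)) = (-23 - 4402)*(-1/2*5*(19 + 20)) = -(-4425)*5*39/2 = -4425*(-195/2) = 862875/2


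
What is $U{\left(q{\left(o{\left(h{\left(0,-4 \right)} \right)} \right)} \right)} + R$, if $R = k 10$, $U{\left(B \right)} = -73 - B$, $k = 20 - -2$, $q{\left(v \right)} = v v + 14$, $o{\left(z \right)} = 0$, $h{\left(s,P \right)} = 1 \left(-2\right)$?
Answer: $133$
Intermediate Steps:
$h{\left(s,P \right)} = -2$
$q{\left(v \right)} = 14 + v^{2}$ ($q{\left(v \right)} = v^{2} + 14 = 14 + v^{2}$)
$k = 22$ ($k = 20 + 2 = 22$)
$R = 220$ ($R = 22 \cdot 10 = 220$)
$U{\left(q{\left(o{\left(h{\left(0,-4 \right)} \right)} \right)} \right)} + R = \left(-73 - \left(14 + 0^{2}\right)\right) + 220 = \left(-73 - \left(14 + 0\right)\right) + 220 = \left(-73 - 14\right) + 220 = -87 + 220 = 133$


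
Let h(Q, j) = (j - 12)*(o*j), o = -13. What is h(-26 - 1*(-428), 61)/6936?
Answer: -38857/6936 ≈ -5.6022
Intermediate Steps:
h(Q, j) = -13*j*(-12 + j) (h(Q, j) = (j - 12)*(-13*j) = (-12 + j)*(-13*j) = -13*j*(-12 + j))
h(-26 - 1*(-428), 61)/6936 = (13*61*(12 - 1*61))/6936 = (13*61*(12 - 61))*(1/6936) = (13*61*(-49))*(1/6936) = -38857*1/6936 = -38857/6936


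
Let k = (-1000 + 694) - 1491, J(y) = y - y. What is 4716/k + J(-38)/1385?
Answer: -1572/599 ≈ -2.6244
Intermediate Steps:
J(y) = 0
k = -1797 (k = -306 - 1491 = -1797)
4716/k + J(-38)/1385 = 4716/(-1797) + 0/1385 = 4716*(-1/1797) + 0*(1/1385) = -1572/599 + 0 = -1572/599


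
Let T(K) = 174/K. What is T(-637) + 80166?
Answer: 51065568/637 ≈ 80166.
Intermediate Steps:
T(-637) + 80166 = 174/(-637) + 80166 = 174*(-1/637) + 80166 = -174/637 + 80166 = 51065568/637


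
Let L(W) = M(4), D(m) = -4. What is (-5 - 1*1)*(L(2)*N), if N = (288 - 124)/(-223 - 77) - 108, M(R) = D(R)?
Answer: -65128/25 ≈ -2605.1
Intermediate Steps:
M(R) = -4
L(W) = -4
N = -8141/75 (N = 164/(-300) - 108 = 164*(-1/300) - 108 = -41/75 - 108 = -8141/75 ≈ -108.55)
(-5 - 1*1)*(L(2)*N) = (-5 - 1*1)*(-4*(-8141/75)) = (-5 - 1)*(32564/75) = -6*32564/75 = -65128/25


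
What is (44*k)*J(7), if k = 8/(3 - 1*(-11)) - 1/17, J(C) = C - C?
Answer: 0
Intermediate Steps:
J(C) = 0
k = 61/119 (k = 8/(3 + 11) - 1*1/17 = 8/14 - 1/17 = 8*(1/14) - 1/17 = 4/7 - 1/17 = 61/119 ≈ 0.51260)
(44*k)*J(7) = (44*(61/119))*0 = (2684/119)*0 = 0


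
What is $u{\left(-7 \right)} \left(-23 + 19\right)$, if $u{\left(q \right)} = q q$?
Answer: $-196$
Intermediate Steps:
$u{\left(q \right)} = q^{2}$
$u{\left(-7 \right)} \left(-23 + 19\right) = \left(-7\right)^{2} \left(-23 + 19\right) = 49 \left(-4\right) = -196$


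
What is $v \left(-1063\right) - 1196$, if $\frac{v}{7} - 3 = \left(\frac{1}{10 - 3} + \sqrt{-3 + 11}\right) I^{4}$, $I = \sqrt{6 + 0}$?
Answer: $-61787 - 535752 \sqrt{2} \approx -8.1946 \cdot 10^{5}$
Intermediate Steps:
$I = \sqrt{6} \approx 2.4495$
$v = 57 + 504 \sqrt{2}$ ($v = 21 + 7 \left(\frac{1}{10 - 3} + \sqrt{-3 + 11}\right) \left(\sqrt{6}\right)^{4} = 21 + 7 \left(\frac{1}{7} + \sqrt{8}\right) 36 = 21 + 7 \left(\frac{1}{7} + 2 \sqrt{2}\right) 36 = 21 + 7 \left(\frac{36}{7} + 72 \sqrt{2}\right) = 21 + \left(36 + 504 \sqrt{2}\right) = 57 + 504 \sqrt{2} \approx 769.76$)
$v \left(-1063\right) - 1196 = \left(57 + 504 \sqrt{2}\right) \left(-1063\right) - 1196 = \left(-60591 - 535752 \sqrt{2}\right) - 1196 = -61787 - 535752 \sqrt{2}$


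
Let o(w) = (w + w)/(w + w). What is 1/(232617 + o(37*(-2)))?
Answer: 1/232618 ≈ 4.2989e-6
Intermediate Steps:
o(w) = 1 (o(w) = (2*w)/((2*w)) = (2*w)*(1/(2*w)) = 1)
1/(232617 + o(37*(-2))) = 1/(232617 + 1) = 1/232618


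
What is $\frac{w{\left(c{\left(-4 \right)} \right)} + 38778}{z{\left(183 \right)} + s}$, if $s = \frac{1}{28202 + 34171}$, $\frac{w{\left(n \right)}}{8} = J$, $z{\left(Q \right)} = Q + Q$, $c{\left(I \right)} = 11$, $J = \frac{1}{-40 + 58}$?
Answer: $\frac{1036597678}{9783651} \approx 105.95$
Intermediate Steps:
$J = \frac{1}{18} \approx 0.055556$
$z{\left(Q \right)} = 2 Q$
$w{\left(n \right)} = \frac{4}{9}$ ($w{\left(n \right)} = 8 \cdot \frac{1}{18} = \frac{4}{9}$)
$s = \frac{1}{62373} \approx 1.6033 \cdot 10^{-5}$
$\frac{w{\left(c{\left(-4 \right)} \right)} + 38778}{z{\left(183 \right)} + s} = \frac{\frac{4}{9} + 38778}{2 \cdot 183 + \frac{1}{62373}} = \frac{349006}{9 \left(366 + \frac{1}{62373}\right)} = \frac{349006}{9 \cdot \frac{22828519}{62373}} = \frac{349006}{9} \cdot \frac{62373}{22828519} = \frac{1036597678}{9783651}$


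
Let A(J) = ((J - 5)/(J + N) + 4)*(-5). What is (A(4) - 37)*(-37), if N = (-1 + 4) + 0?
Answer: 14578/7 ≈ 2082.6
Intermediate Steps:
N = 3 (N = 3 + 0 = 3)
A(J) = -20 - 5*(-5 + J)/(3 + J) (A(J) = ((J - 5)/(J + 3) + 4)*(-5) = ((-5 + J)/(3 + J) + 4)*(-5) = (4 + (-5 + J)/(3 + J))*(-5) = -20 - 5*(-5 + J)/(3 + J))
(A(4) - 37)*(-37) = (5*(-7 - 5*4)/(3 + 4) - 37)*(-37) = (5*(-7 - 20)/7 - 37)*(-37) = (5*(⅐)*(-27) - 37)*(-37) = (-135/7 - 37)*(-37) = -394/7*(-37) = 14578/7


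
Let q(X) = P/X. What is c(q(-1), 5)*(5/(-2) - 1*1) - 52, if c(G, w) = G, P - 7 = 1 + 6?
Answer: -3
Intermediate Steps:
P = 14 (P = 7 + (1 + 6) = 7 + 7 = 14)
q(X) = 14/X
c(q(-1), 5)*(5/(-2) - 1*1) - 52 = (14/(-1))*(5/(-2) - 1*1) - 52 = (14*(-1))*(5*(-½) - 1) - 52 = -14*(-5/2 - 1) - 52 = -14*(-7/2) - 52 = 49 - 52 = -3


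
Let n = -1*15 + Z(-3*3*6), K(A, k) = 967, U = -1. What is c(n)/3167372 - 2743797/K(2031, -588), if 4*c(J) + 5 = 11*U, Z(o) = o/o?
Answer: -2172656448838/765712181 ≈ -2837.4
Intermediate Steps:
Z(o) = 1
n = -14 (n = -1*15 + 1 = -15 + 1 = -14)
c(J) = -4 (c(J) = -5/4 + (11*(-1))/4 = -5/4 + (¼)*(-11) = -5/4 - 11/4 = -4)
c(n)/3167372 - 2743797/K(2031, -588) = -4/3167372 - 2743797/967 = -4*1/3167372 - 2743797*1/967 = -1/791843 - 2743797/967 = -2172656448838/765712181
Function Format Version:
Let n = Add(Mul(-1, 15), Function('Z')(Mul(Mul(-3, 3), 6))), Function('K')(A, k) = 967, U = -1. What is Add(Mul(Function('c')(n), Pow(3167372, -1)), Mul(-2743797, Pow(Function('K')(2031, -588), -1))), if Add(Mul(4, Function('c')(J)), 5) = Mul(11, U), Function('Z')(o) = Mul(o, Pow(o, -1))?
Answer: Rational(-2172656448838, 765712181) ≈ -2837.4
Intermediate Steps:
Function('Z')(o) = 1
n = -14 (n = Add(Mul(-1, 15), 1) = Add(-15, 1) = -14)
Function('c')(J) = -4 (Function('c')(J) = Add(Rational(-5, 4), Mul(Rational(1, 4), Mul(11, -1))) = Add(Rational(-5, 4), Mul(Rational(1, 4), -11)) = Add(Rational(-5, 4), Rational(-11, 4)) = -4)
Add(Mul(Function('c')(n), Pow(3167372, -1)), Mul(-2743797, Pow(Function('K')(2031, -588), -1))) = Add(Mul(-4, Pow(3167372, -1)), Mul(-2743797, Pow(967, -1))) = Add(Mul(-4, Rational(1, 3167372)), Mul(-2743797, Rational(1, 967))) = Add(Rational(-1, 791843), Rational(-2743797, 967)) = Rational(-2172656448838, 765712181)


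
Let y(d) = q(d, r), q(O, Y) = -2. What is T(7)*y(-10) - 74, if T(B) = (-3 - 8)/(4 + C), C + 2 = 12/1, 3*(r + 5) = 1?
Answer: -507/7 ≈ -72.429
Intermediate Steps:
r = -14/3 (r = -5 + (1/3)*1 = -5 + 1/3 = -14/3 ≈ -4.6667)
y(d) = -2
C = 10 (C = -2 + 12/1 = -2 + 12*1 = -2 + 12 = 10)
T(B) = -11/14 (T(B) = (-3 - 8)/(4 + 10) = -11/14)
T(7)*y(-10) - 74 = -11/14*(-2) - 74 = 11/7 - 74 = -507/7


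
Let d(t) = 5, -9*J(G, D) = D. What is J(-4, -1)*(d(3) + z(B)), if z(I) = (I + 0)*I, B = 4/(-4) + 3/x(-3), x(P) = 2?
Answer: 7/12 ≈ 0.58333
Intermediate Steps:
J(G, D) = -D/9
B = ½ (B = 4/(-4) + 3/2 = 4*(-¼) + 3*(½) = -1 + 3/2 = ½ ≈ 0.50000)
z(I) = I² (z(I) = I*I = I²)
J(-4, -1)*(d(3) + z(B)) = (-⅑*(-1))*(5 + (½)²) = (5 + ¼)/9 = (⅑)*(21/4) = 7/12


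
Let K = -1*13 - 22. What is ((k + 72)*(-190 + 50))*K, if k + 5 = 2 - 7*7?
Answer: 98000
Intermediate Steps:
k = -52 (k = -5 + (2 - 7*7) = -5 + (2 - 49) = -5 - 47 = -52)
K = -35 (K = -13 - 22 = -35)
((k + 72)*(-190 + 50))*K = ((-52 + 72)*(-190 + 50))*(-35) = (20*(-140))*(-35) = -2800*(-35) = 98000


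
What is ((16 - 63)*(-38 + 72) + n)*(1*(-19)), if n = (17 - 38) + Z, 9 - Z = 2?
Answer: 30628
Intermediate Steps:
Z = 7 (Z = 9 - 1*2 = 9 - 2 = 7)
n = -14 (n = (17 - 38) + 7 = -21 + 7 = -14)
((16 - 63)*(-38 + 72) + n)*(1*(-19)) = ((16 - 63)*(-38 + 72) - 14)*(1*(-19)) = (-47*34 - 14)*(-19) = (-1598 - 14)*(-19) = -1612*(-19) = 30628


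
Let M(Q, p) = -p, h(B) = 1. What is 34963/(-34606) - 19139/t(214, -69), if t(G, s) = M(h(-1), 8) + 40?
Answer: -331721525/553696 ≈ -599.10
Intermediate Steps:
t(G, s) = 32 (t(G, s) = -1*8 + 40 = -8 + 40 = 32)
34963/(-34606) - 19139/t(214, -69) = 34963/(-34606) - 19139/32 = 34963*(-1/34606) - 19139*1/32 = -34963/34606 - 19139/32 = -331721525/553696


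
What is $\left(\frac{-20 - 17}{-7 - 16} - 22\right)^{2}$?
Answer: $\frac{219961}{529} \approx 415.81$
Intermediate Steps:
$\left(\frac{-20 - 17}{-7 - 16} - 22\right)^{2} = \left(- \frac{37}{-23} - 22\right)^{2} = \left(\left(-37\right) \left(- \frac{1}{23}\right) - 22\right)^{2} = \left(\frac{37}{23} - 22\right)^{2} = \left(- \frac{469}{23}\right)^{2} = \frac{219961}{529}$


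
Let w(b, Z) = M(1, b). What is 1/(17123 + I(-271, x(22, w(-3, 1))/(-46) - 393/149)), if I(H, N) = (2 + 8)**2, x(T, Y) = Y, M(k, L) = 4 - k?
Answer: 1/17223 ≈ 5.8062e-5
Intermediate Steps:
w(b, Z) = 3 (w(b, Z) = 4 - 1*1 = 4 - 1 = 3)
I(H, N) = 100 (I(H, N) = 10**2 = 100)
1/(17123 + I(-271, x(22, w(-3, 1))/(-46) - 393/149)) = 1/(17123 + 100) = 1/17223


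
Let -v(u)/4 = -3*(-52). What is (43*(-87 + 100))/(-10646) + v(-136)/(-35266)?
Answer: -6535295/187720918 ≈ -0.034814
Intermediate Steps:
v(u) = -624 (v(u) = -(-12)*(-52) = -4*156 = -624)
(43*(-87 + 100))/(-10646) + v(-136)/(-35266) = (43*(-87 + 100))/(-10646) - 624/(-35266) = (43*13)*(-1/10646) - 624*(-1/35266) = 559*(-1/10646) + 312/17633 = -559/10646 + 312/17633 = -6535295/187720918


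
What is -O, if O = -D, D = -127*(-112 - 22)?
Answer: 17018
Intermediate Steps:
D = 17018 (D = -127*(-134) = 17018)
O = -17018 (O = -1*17018 = -17018)
-O = -1*(-17018) = 17018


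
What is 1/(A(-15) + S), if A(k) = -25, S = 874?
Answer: 1/849 ≈ 0.0011779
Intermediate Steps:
1/(A(-15) + S) = 1/(-25 + 874) = 1/849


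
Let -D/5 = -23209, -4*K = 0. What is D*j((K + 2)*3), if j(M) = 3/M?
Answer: 116045/2 ≈ 58023.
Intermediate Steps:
K = 0 (K = -¼*0 = 0)
D = 116045 (D = -5*(-23209) = 116045)
D*j((K + 2)*3) = 116045*(3/(((0 + 2)*3))) = 116045*(3/((2*3))) = 116045*(3/6) = 116045*(3*(⅙)) = 116045*(½) = 116045/2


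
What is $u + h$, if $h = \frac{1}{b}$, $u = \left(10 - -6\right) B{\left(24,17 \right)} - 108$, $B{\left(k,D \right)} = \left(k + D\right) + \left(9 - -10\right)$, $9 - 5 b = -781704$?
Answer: $\frac{666019481}{781713} \approx 852.0$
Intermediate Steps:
$b = \frac{781713}{5}$ ($b = \frac{9}{5} - - \frac{781704}{5} = \frac{9}{5} + \frac{781704}{5} = \frac{781713}{5} \approx 1.5634 \cdot 10^{5}$)
$B{\left(k,D \right)} = 19 + D + k$ ($B{\left(k,D \right)} = \left(D + k\right) + \left(9 + 10\right) = \left(D + k\right) + 19 = 19 + D + k$)
$u = 852$ ($u = \left(10 - -6\right) \left(19 + 17 + 24\right) - 108 = \left(10 + 6\right) 60 - 108 = 16 \cdot 60 - 108 = 960 - 108 = 852$)
$h = \frac{5}{781713}$ ($h = \frac{1}{\frac{781713}{5}} = \frac{5}{781713} \approx 6.3962 \cdot 10^{-6}$)
$u + h = 852 + \frac{5}{781713} = \frac{666019481}{781713}$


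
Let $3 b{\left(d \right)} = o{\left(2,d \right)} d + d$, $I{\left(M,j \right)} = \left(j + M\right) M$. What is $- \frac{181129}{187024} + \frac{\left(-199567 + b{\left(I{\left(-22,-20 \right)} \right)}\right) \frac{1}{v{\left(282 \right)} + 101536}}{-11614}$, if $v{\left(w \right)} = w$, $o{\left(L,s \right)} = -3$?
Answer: $- \frac{53537546231279}{55289636366512} \approx -0.96831$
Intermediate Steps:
$I{\left(M,j \right)} = M \left(M + j\right)$ ($I{\left(M,j \right)} = \left(M + j\right) M = M \left(M + j\right)$)
$b{\left(d \right)} = - \frac{2 d}{3}$ ($b{\left(d \right)} = \frac{- 3 d + d}{3} = \frac{\left(-2\right) d}{3} = - \frac{2 d}{3}$)
$- \frac{181129}{187024} + \frac{\left(-199567 + b{\left(I{\left(-22,-20 \right)} \right)}\right) \frac{1}{v{\left(282 \right)} + 101536}}{-11614} = - \frac{181129}{187024} + \frac{\left(-199567 - \frac{2 \left(- 22 \left(-22 - 20\right)\right)}{3}\right) \frac{1}{282 + 101536}}{-11614} = \left(-181129\right) \frac{1}{187024} + \frac{-199567 - \frac{2 \left(\left(-22\right) \left(-42\right)\right)}{3}}{101818} \left(- \frac{1}{11614}\right) = - \frac{181129}{187024} + \left(-199567 - 616\right) \frac{1}{101818} \left(- \frac{1}{11614}\right) = - \frac{181129}{187024} + \left(-200183\right) \frac{1}{101818} \left(- \frac{1}{11614}\right) = - \frac{181129}{187024} - - \frac{200183}{1182514252} = - \frac{181129}{187024} + \frac{200183}{1182514252} = - \frac{53537546231279}{55289636366512}$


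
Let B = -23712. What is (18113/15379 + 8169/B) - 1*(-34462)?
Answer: 322242378979/9350432 ≈ 34463.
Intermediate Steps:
(18113/15379 + 8169/B) - 1*(-34462) = (18113/15379 + 8169/(-23712)) - 1*(-34462) = (18113*(1/15379) + 8169*(-1/23712)) + 34462 = (18113/15379 - 2723/7904) + 34462 = 7791395/9350432 + 34462 = 322242378979/9350432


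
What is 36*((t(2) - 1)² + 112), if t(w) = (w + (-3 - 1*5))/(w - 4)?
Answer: 4176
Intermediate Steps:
t(w) = (-8 + w)/(-4 + w) (t(w) = (w + (-3 - 5))/(-4 + w) = (w - 8)/(-4 + w) = (-8 + w)/(-4 + w))
36*((t(2) - 1)² + 112) = 36*(((-8 + 2)/(-4 + 2) - 1)² + 112) = 36*((-6/(-2) - 1)² + 112) = 36*((-½*(-6) - 1)² + 112) = 36*((3 - 1)² + 112) = 36*(2² + 112) = 36*(4 + 112) = 36*116 = 4176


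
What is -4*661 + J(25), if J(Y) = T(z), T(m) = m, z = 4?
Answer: -2640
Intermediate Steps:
J(Y) = 4
-4*661 + J(25) = -4*661 + 4 = -2644 + 4 = -2640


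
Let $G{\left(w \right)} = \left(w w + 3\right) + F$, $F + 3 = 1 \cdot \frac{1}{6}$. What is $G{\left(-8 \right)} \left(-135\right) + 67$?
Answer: $- \frac{17191}{2} \approx -8595.5$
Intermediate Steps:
$F = - \frac{17}{6}$ ($F = -3 + 1 \cdot \frac{1}{6} = -3 + \frac{1}{6} = - \frac{17}{6} \approx -2.8333$)
$G{\left(w \right)} = \frac{1}{6} + w^{2}$ ($G{\left(w \right)} = \left(w w + 3\right) - \frac{17}{6} = \left(w^{2} + 3\right) - \frac{17}{6} = \left(3 + w^{2}\right) - \frac{17}{6} = \frac{1}{6} + w^{2}$)
$G{\left(-8 \right)} \left(-135\right) + 67 = \left(\frac{1}{6} + \left(-8\right)^{2}\right) \left(-135\right) + 67 = \left(\frac{1}{6} + 64\right) \left(-135\right) + 67 = \frac{385}{6} \left(-135\right) + 67 = - \frac{17325}{2} + 67 = - \frac{17191}{2}$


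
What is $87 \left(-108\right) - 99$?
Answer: $-9495$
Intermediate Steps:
$87 \left(-108\right) - 99 = -9396 - 99 = -9495$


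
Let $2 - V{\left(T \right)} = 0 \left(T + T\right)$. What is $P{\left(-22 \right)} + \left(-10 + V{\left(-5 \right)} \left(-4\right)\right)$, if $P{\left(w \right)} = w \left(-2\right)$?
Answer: $26$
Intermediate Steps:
$P{\left(w \right)} = - 2 w$
$V{\left(T \right)} = 2$ ($V{\left(T \right)} = 2 - 0 \left(T + T\right) = 2 - 0 \cdot 2 T = 2 - 0 = 2 + 0 = 2$)
$P{\left(-22 \right)} + \left(-10 + V{\left(-5 \right)} \left(-4\right)\right) = \left(-2\right) \left(-22\right) + \left(-10 + 2 \left(-4\right)\right) = 44 - 18 = 26$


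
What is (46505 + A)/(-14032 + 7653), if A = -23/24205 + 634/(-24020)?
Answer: -2703818177207/370877675390 ≈ -7.2903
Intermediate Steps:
A = -1589843/58140410 (A = -23*1/24205 + 634*(-1/24020) = -23/24205 - 317/12010 = -1589843/58140410 ≈ -0.027345)
(46505 + A)/(-14032 + 7653) = (46505 - 1589843/58140410)/(-14032 + 7653) = (2703818177207/58140410)/(-6379) = (2703818177207/58140410)*(-1/6379) = -2703818177207/370877675390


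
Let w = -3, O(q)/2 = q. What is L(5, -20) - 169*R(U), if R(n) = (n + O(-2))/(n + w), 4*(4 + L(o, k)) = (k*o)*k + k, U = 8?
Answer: 1779/5 ≈ 355.80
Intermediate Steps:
O(q) = 2*q
L(o, k) = -4 + k/4 + o*k²/4 (L(o, k) = -4 + ((k*o)*k + k)/4 = -4 + (o*k² + k)/4 = -4 + (k + o*k²)/4 = -4 + (k/4 + o*k²/4) = -4 + k/4 + o*k²/4)
R(n) = (-4 + n)/(-3 + n) (R(n) = (n + 2*(-2))/(n - 3) = (n - 4)/(-3 + n) = (-4 + n)/(-3 + n))
L(5, -20) - 169*R(U) = (-4 + (¼)*(-20) + (¼)*5*(-20)²) - 169*(-4 + 8)/(-3 + 8) = (-4 - 5 + (¼)*5*400) - 169*4/5 = (-4 - 5 + 500) - 169*4/5 = 491 - 169*⅘ = 491 - 676/5 = 1779/5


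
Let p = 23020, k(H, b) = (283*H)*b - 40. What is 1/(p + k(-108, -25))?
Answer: 1/787080 ≈ 1.2705e-6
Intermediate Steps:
k(H, b) = -40 + 283*H*b (k(H, b) = 283*H*b - 40 = -40 + 283*H*b)
1/(p + k(-108, -25)) = 1/(23020 + (-40 + 283*(-108)*(-25))) = 1/(23020 + (-40 + 764100)) = 1/(23020 + 764060) = 1/787080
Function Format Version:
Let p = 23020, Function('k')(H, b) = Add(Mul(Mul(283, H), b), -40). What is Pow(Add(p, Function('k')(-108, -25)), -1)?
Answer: Rational(1, 787080) ≈ 1.2705e-6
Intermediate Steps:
Function('k')(H, b) = Add(-40, Mul(283, H, b)) (Function('k')(H, b) = Add(Mul(283, H, b), -40) = Add(-40, Mul(283, H, b)))
Pow(Add(p, Function('k')(-108, -25)), -1) = Pow(Add(23020, Add(-40, Mul(283, -108, -25))), -1) = Pow(Add(23020, Add(-40, 764100)), -1) = Pow(Add(23020, 764060), -1) = Pow(787080, -1) = Rational(1, 787080)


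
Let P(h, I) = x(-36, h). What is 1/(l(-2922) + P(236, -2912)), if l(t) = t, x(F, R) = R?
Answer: -1/2686 ≈ -0.00037230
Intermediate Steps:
P(h, I) = h
1/(l(-2922) + P(236, -2912)) = 1/(-2922 + 236) = 1/(-2686) = -1/2686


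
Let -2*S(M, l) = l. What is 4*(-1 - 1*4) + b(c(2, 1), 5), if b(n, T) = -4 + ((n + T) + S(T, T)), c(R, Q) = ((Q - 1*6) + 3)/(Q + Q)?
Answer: -45/2 ≈ -22.500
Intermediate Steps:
S(M, l) = -l/2
c(R, Q) = (-3 + Q)/(2*Q) (c(R, Q) = ((Q - 6) + 3)/((2*Q)) = ((-6 + Q) + 3)*(1/(2*Q)) = (-3 + Q)*(1/(2*Q)) = (-3 + Q)/(2*Q))
b(n, T) = -4 + n + T/2 (b(n, T) = -4 + ((n + T) - T/2) = -4 + ((T + n) - T/2) = -4 + (n + T/2) = -4 + n + T/2)
4*(-1 - 1*4) + b(c(2, 1), 5) = 4*(-1 - 1*4) + (-4 + (1/2)*(-3 + 1)/1 + (1/2)*5) = 4*(-1 - 4) + (-4 + (1/2)*1*(-2) + 5/2) = 4*(-5) + (-4 - 1 + 5/2) = -20 - 5/2 = -45/2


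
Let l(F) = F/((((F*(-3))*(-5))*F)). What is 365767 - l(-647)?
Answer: 3549768736/9705 ≈ 3.6577e+5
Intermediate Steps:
l(F) = 1/(15*F) (l(F) = F/(((-3*F*(-5))*F)) = F/(((15*F)*F)) = F/((15*F²)) = F*(1/(15*F²)) = 1/(15*F))
365767 - l(-647) = 365767 - 1/(15*(-647)) = 365767 - (-1)/(15*647) = 365767 - 1*(-1/9705) = 365767 + 1/9705 = 3549768736/9705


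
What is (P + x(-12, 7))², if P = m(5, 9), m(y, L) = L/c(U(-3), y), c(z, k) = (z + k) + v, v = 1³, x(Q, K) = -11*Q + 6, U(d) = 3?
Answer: 19321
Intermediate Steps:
x(Q, K) = 6 - 11*Q
v = 1
c(z, k) = 1 + k + z (c(z, k) = (z + k) + 1 = (k + z) + 1 = 1 + k + z)
m(y, L) = L/(4 + y) (m(y, L) = L/(1 + y + 3) = L/(4 + y))
P = 1 (P = 9/(4 + 5) = 9/9 = 9*(⅑) = 1)
(P + x(-12, 7))² = (1 + (6 - 11*(-12)))² = (1 + (6 + 132))² = (1 + 138)² = 139² = 19321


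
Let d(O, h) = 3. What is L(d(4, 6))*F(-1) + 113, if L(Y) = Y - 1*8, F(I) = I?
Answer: 118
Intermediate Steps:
L(Y) = -8 + Y (L(Y) = Y - 8 = -8 + Y)
L(d(4, 6))*F(-1) + 113 = (-8 + 3)*(-1) + 113 = -5*(-1) + 113 = 5 + 113 = 118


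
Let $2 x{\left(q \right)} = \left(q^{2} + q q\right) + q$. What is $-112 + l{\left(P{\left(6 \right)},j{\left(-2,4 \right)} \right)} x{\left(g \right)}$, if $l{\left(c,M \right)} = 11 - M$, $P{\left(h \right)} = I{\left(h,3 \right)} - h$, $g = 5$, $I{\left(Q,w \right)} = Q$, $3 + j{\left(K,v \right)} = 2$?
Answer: $218$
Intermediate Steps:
$j{\left(K,v \right)} = -1$ ($j{\left(K,v \right)} = -3 + 2 = -1$)
$P{\left(h \right)} = 0$ ($P{\left(h \right)} = h - h = 0$)
$x{\left(q \right)} = q^{2} + \frac{q}{2}$ ($x{\left(q \right)} = \frac{\left(q^{2} + q q\right) + q}{2} = \frac{\left(q^{2} + q^{2}\right) + q}{2} = \frac{2 q^{2} + q}{2} = \frac{q + 2 q^{2}}{2} = q^{2} + \frac{q}{2}$)
$-112 + l{\left(P{\left(6 \right)},j{\left(-2,4 \right)} \right)} x{\left(g \right)} = -112 + \left(11 - -1\right) 5 \left(\frac{1}{2} + 5\right) = -112 + \left(11 + 1\right) 5 \cdot \frac{11}{2} = -112 + 12 \cdot \frac{55}{2} = -112 + 330 = 218$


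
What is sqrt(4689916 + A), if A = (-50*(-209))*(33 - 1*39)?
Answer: 4*sqrt(289201) ≈ 2151.1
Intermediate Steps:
A = -62700 (A = 10450*(33 - 39) = 10450*(-6) = -62700)
sqrt(4689916 + A) = sqrt(4689916 - 62700) = sqrt(4627216) = 4*sqrt(289201)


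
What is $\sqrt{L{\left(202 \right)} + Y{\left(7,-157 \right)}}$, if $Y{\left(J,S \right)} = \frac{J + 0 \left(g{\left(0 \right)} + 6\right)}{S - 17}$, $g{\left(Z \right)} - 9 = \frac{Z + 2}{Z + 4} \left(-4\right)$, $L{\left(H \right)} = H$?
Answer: $\frac{\sqrt{6114534}}{174} \approx 14.211$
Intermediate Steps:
$g{\left(Z \right)} = 9 - \frac{4 \left(2 + Z\right)}{4 + Z}$ ($g{\left(Z \right)} = 9 + \frac{Z + 2}{Z + 4} \left(-4\right) = 9 + \frac{2 + Z}{4 + Z} \left(-4\right) = 9 - \frac{4 \left(2 + Z\right)}{4 + Z}$)
$Y{\left(J,S \right)} = \frac{J}{-17 + S}$ ($Y{\left(J,S \right)} = \frac{J + 0 \left(\frac{28 + 5 \cdot 0}{4 + 0} + 6\right)}{S - 17} = \frac{J + 0 \left(\frac{28 + 0}{4} + 6\right)}{-17 + S} = \frac{J + 0 \left(\frac{1}{4} \cdot 28 + 6\right)}{-17 + S} = \frac{J + 0 \left(7 + 6\right)}{-17 + S} = \frac{J + 0 \cdot 13}{-17 + S} = \frac{J + 0}{-17 + S} = \frac{J}{-17 + S}$)
$\sqrt{L{\left(202 \right)} + Y{\left(7,-157 \right)}} = \sqrt{202 + \frac{7}{-17 - 157}} = \sqrt{202 + \frac{7}{-174}} = \sqrt{202 + 7 \left(- \frac{1}{174}\right)} = \sqrt{202 - \frac{7}{174}} = \sqrt{\frac{35141}{174}} = \frac{\sqrt{6114534}}{174}$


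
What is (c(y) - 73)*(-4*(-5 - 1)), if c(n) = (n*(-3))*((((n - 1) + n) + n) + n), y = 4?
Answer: -6072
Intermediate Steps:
c(n) = -3*n*(-1 + 4*n) (c(n) = (-3*n)*((((-1 + n) + n) + n) + n) = (-3*n)*(((-1 + 2*n) + n) + n) = (-3*n)*((-1 + 3*n) + n) = (-3*n)*(-1 + 4*n) = -3*n*(-1 + 4*n))
(c(y) - 73)*(-4*(-5 - 1)) = (3*4*(1 - 4*4) - 73)*(-4*(-5 - 1)) = (3*4*(1 - 16) - 73)*(-4*(-6)) = (3*4*(-15) - 73)*24 = (-180 - 73)*24 = -253*24 = -6072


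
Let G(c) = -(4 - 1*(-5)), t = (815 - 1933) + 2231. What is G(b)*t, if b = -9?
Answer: -10017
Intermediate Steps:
t = 1113 (t = -1118 + 2231 = 1113)
G(c) = -9 (G(c) = -(4 + 5) = -1*9 = -9)
G(b)*t = -9*1113 = -10017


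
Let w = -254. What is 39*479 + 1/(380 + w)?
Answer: 2353807/126 ≈ 18681.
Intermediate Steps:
39*479 + 1/(380 + w) = 39*479 + 1/(380 - 254) = 18681 + 1/126 = 2353807/126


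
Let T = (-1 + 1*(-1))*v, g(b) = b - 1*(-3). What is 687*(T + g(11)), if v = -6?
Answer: 17862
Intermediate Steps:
g(b) = 3 + b (g(b) = b + 3 = 3 + b)
T = 12 (T = (-1 + 1*(-1))*(-6) = (-1 - 1)*(-6) = -2*(-6) = 12)
687*(T + g(11)) = 687*(12 + (3 + 11)) = 687*(12 + 14) = 687*26 = 17862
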